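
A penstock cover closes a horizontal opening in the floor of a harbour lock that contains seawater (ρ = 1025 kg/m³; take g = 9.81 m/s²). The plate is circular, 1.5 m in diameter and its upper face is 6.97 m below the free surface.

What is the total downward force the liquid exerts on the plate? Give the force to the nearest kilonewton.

γ = ρg = 1025 × 9.81 / 1000 = 10.05525 kN/m³.
The plate is horizontal, so pressure is uniform at p = γ·h = 10.05525 × 6.97 = 70.0851 kN/m².
A = π(0.75)² = 1.76715 m².
F = p·A = 70.0851 × 1.76715 = 123.851 kN.

F ≈ 124 kN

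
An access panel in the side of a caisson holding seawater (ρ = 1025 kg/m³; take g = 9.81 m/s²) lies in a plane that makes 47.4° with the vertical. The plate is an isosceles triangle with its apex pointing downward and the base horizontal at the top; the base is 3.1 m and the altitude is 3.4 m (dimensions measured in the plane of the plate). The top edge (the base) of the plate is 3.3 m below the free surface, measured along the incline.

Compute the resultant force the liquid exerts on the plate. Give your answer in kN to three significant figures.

F ≈ 159 kN

γ = ρg = 1025 × 9.81 / 1000 = 10.05525 kN/m³.
The plate makes 47.4° with the vertical, i.e. θ = 90° − 47.4° = 42.6° to the horizontal. Measuring y along the incline from the free-surface line, vertical depth h = y·sinθ with sinθ = 0.676876.
With the apex down, the centroid sits h/3 = 3.4/3 = 1.13333 m below the base (the top edge), so y_c = 3.3 + 1.13333 = 4.43333 m and h_c = 4.43333 × 0.676876 = 3.00081 m.
A = ½ × 3.1 × 3.4 = 5.27 m².
Resultant F = γ·h_c·A = 10.05525 × 3.00081 × 5.27 = 159.016 kN.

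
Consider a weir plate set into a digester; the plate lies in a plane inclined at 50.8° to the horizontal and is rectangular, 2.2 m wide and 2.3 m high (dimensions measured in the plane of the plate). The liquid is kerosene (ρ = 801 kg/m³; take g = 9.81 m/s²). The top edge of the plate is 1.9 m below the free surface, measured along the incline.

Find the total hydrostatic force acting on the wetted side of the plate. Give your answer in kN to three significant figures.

γ = ρg = 801 × 9.81 / 1000 = 7.85781 kN/m³.
Let θ = 50.8° be the plate's angle to the horizontal; measure y along the incline from where the plane meets the free surface. Vertical depth h = y·sinθ with sinθ = 0.774944.
The centroid lies 2.3/2 = 1.15 m below the top edge, so y_c = 1.9 + 1.15 = 3.05 m and h_c = 3.05 × 0.774944 = 2.36358 m.
A = 2.2 × 2.3 = 5.06 m².
Resultant F = γ·h_c·A = 7.85781 × 2.36358 × 5.06 = 93.9772 kN.

F ≈ 94.0 kN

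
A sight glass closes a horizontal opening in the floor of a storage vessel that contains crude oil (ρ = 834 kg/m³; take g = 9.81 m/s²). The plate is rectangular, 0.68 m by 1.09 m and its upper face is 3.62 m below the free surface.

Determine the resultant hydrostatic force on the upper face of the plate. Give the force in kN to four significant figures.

F ≈ 21.95 kN

γ = ρg = 834 × 9.81 / 1000 = 8.18154 kN/m³.
The plate is horizontal, so pressure is uniform at p = γ·h = 8.18154 × 3.62 = 29.6172 kN/m².
A = 0.68 × 1.09 = 0.7412 m².
F = p·A = 29.6172 × 0.7412 = 21.9523 kN.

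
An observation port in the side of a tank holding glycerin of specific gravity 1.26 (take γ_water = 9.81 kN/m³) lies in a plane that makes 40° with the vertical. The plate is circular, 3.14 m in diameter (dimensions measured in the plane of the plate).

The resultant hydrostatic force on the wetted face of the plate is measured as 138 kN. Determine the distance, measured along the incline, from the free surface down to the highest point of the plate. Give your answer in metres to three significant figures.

y_top ≈ 0.312 m

γ = 1.26 × 9.81 = 12.3606 kN/m³.
A = π(1.57)² = 7.74371 m².
From F = γ·h_c·A, the centroid depth is h_c = 138/(12.3606 × 7.74371) = 1.44175 m.
The plate makes 40° with the vertical, i.e. θ = 90° − 40° = 50° to the horizontal. Measuring y along the incline from the free-surface line, vertical depth h = y·sinθ with sinθ = 0.766044.
Along the incline, y_c = h_c/sinθ = 1.44175/0.766044 = 1.88207 m.
The centroid is at the centre, 1.57 m below the top of the plate, so the highest point sits at y_top = 1.88207 − 1.57 = 0.31207 m along the incline.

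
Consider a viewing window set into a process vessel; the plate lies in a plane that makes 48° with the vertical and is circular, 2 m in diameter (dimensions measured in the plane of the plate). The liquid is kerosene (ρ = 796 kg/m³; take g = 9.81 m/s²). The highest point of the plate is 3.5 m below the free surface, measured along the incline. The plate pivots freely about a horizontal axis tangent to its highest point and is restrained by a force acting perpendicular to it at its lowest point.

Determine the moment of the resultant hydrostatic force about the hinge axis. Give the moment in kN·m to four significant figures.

M ≈ 77.97 kN·m

γ = ρg = 796 × 9.81 / 1000 = 7.80876 kN/m³.
The plate makes 48° with the vertical, i.e. θ = 90° − 48° = 42° to the horizontal. Measuring y along the incline from the free-surface line, vertical depth h = y·sinθ with sinθ = 0.669131.
The centroid is at the centre, 1 m below the top of the plate, so y_c = 3.5 + 1 = 4.5 m and h_c = 4.5 × 0.669131 = 3.01109 m.
A = π(1)² = 3.14159 m².
Resultant F = γ·h_c·A = 7.80876 × 3.01109 × 3.14159 = 73.8678 kN.
I_c = πr⁴/4 = π × 1⁴/4 = 0.785398 m⁴.
Centre of pressure: y_p = y_c + I_c/(y_c·A) = 4.5 + 0.785398/(4.5 × 3.14159) = 4.5 + 0.0555556 = 4.55556 m along the plane.
The resultant acts 1 + 0.0555556 = 1.05556 m (along the plate) below the hinge at the top edge, so the moment about the hinge is M = F × 1.05556 = 73.8678 × 1.05556 = 77.9719 kN·m.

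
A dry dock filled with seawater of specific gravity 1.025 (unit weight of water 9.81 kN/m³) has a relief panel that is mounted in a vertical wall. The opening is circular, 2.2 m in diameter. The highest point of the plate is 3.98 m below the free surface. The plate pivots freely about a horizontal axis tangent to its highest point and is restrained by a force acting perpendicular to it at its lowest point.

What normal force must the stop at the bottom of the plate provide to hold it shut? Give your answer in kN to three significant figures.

γ = 1.025 × 9.81 = 10.05525 kN/m³.
The centroid is at the centre, 1.1 m below the top of the plate, so the centroid depth is h_c = 3.98 + 1.1 = 5.08 m.
A = π(1.1)² = 3.80133 m².
Resultant F = γ·h_c·A = 10.05525 × 5.08 × 3.80133 = 194.174 kN.
I_c = πr⁴/4 = π × 1.1⁴/4 = 1.1499 m⁴.
Centre of pressure: y_p = y_c + I_c/(y_c·A) = 5.08 + 1.1499/(5.08 × 3.80133) = 5.08 + 0.0595471 = 5.13955 m along the plane.
The resultant acts 1.1 + 0.0595471 = 1.15955 m (along the plate) below the hinge at the top edge, so the moment about the hinge is M = F × 1.15955 = 194.174 × 1.15955 = 225.154 kN·m.
A normal force at the bottom, 2.2 m from the hinge, must supply this moment: P = 225.154/2.2 = 102.343 kN.

P ≈ 102 kN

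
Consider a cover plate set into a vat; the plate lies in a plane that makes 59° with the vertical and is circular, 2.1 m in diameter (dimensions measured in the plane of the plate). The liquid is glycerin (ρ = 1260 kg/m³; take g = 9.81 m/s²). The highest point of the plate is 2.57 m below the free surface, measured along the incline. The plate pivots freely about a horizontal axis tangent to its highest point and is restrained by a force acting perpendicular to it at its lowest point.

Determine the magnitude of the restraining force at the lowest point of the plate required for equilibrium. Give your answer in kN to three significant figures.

γ = ρg = 1260 × 9.81 / 1000 = 12.3606 kN/m³.
The plate makes 59° with the vertical, i.e. θ = 90° − 59° = 31° to the horizontal. Measuring y along the incline from the free-surface line, vertical depth h = y·sinθ with sinθ = 0.515038.
The centroid is at the centre, 1.05 m below the top of the plate, so y_c = 2.57 + 1.05 = 3.62 m and h_c = 3.62 × 0.515038 = 1.86444 m.
A = π(1.05)² = 3.46361 m².
Resultant F = γ·h_c·A = 12.3606 × 1.86444 × 3.46361 = 79.821 kN.
I_c = πr⁴/4 = π × 1.05⁴/4 = 0.954656 m⁴.
Centre of pressure: y_p = y_c + I_c/(y_c·A) = 3.62 + 0.954656/(3.62 × 3.46361) = 3.62 + 0.0761394 = 3.69614 m along the plane.
The resultant acts 1.05 + 0.0761394 = 1.12614 m (along the plate) below the hinge at the top edge, so the moment about the hinge is M = F × 1.12614 = 79.821 × 1.12614 = 89.8896 kN·m.
A normal force at the bottom, 2.1 m from the hinge, must supply this moment: P = 89.8896/2.1 = 42.8046 kN.

P ≈ 42.8 kN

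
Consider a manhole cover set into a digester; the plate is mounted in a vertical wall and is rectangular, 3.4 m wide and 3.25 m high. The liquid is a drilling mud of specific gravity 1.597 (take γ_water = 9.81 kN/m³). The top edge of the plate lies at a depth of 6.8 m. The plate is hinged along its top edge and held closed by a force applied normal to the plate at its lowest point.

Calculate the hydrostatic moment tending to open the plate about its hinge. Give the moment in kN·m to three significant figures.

γ = 1.597 × 9.81 = 15.66657 kN/m³.
The centroid lies 3.25/2 = 1.625 m below the top edge, so the centroid depth is h_c = 6.8 + 1.625 = 8.425 m.
A = 3.4 × 3.25 = 11.05 m².
Resultant F = γ·h_c·A = 15.66657 × 8.425 × 11.05 = 1458.5 kN.
I_c = b·h³/12 = 3.4 × 3.25³/12 = 9.7263 m⁴.
Centre of pressure: y_p = y_c + I_c/(y_c·A) = 8.425 + 9.7263/(8.425 × 11.05) = 8.425 + 0.104476 = 8.52948 m along the plane.
The resultant acts 1.625 + 0.104476 = 1.72948 m (along the plate) below the hinge at the top edge, so the moment about the hinge is M = F × 1.72948 = 1458.5 × 1.72948 = 2522.45 kN·m.

M ≈ 2520 kN·m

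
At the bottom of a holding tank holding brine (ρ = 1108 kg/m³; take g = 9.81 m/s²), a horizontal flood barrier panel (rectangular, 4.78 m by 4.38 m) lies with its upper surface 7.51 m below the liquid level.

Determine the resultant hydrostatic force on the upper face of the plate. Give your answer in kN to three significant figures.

γ = ρg = 1108 × 9.81 / 1000 = 10.86948 kN/m³.
The plate is horizontal, so pressure is uniform at p = γ·h = 10.86948 × 7.51 = 81.6298 kN/m².
A = 4.78 × 4.38 = 20.9364 m².
F = p·A = 81.6298 × 20.9364 = 1709.03 kN.

F ≈ 1710 kN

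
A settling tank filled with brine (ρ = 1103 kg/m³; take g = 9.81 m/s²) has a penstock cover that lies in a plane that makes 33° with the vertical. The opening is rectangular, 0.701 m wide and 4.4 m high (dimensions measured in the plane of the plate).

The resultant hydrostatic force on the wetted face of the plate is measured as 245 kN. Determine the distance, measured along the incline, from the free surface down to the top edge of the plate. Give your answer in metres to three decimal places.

γ = ρg = 1103 × 9.81 / 1000 = 10.82043 kN/m³.
A = 0.701 × 4.4 = 3.0844 m².
From F = γ·h_c·A, the centroid depth is h_c = 245/(10.82043 × 3.0844) = 7.34093 m.
The plate makes 33° with the vertical, i.e. θ = 90° − 33° = 57° to the horizontal. Measuring y along the incline from the free-surface line, vertical depth h = y·sinθ with sinθ = 0.838671.
Along the incline, y_c = h_c/sinθ = 7.34093/0.838671 = 8.75305 m.
The centroid lies 4.4/2 = 2.2 m below the top edge, so the top edge sits at y_top = 8.75305 − 2.2 = 6.55305 m along the incline.

y_top ≈ 6.553 m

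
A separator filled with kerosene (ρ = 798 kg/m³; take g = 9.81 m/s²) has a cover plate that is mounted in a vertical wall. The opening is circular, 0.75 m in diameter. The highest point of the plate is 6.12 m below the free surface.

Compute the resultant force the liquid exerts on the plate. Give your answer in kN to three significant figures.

γ = ρg = 798 × 9.81 / 1000 = 7.82838 kN/m³.
The centroid is at the centre, 0.375 m below the top of the plate, so the centroid depth is h_c = 6.12 + 0.375 = 6.495 m.
A = π(0.375)² = 0.441786 m².
Resultant F = γ·h_c·A = 7.82838 × 6.495 × 0.441786 = 22.4628 kN.

F ≈ 22.5 kN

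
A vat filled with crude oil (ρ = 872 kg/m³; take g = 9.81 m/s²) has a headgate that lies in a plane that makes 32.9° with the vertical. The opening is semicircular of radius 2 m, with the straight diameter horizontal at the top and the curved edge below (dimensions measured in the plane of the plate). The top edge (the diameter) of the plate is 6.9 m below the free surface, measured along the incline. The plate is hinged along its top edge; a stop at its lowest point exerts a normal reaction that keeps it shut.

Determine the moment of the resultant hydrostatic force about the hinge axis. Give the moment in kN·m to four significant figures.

γ = ρg = 872 × 9.81 / 1000 = 8.55432 kN/m³.
The plate makes 32.9° with the vertical, i.e. θ = 90° − 32.9° = 57.1° to the horizontal. Measuring y along the incline from the free-surface line, vertical depth h = y·sinθ with sinθ = 0.839620.
The centroid of a semicircle lies 4r/(3π) = 0.848826 m from the diameter, here below the top edge, so y_c = 6.9 + 0.848826 = 7.74883 m and h_c = 7.74883 × 0.839620 = 6.50607 m.
A = πr²/2 = π × 2²/2 = 6.28319 m².
Resultant F = γ·h_c·A = 8.55432 × 6.50607 × 6.28319 = 349.691 kN.
I_c = (π/8 − 8/(9π))·r⁴ = 0.109757 × 2⁴ = 1.75611 m⁴.
Centre of pressure: y_p = y_c + I_c/(y_c·A) = 7.74883 + 1.75611/(7.74883 × 6.28319) = 7.74883 + 0.0360691 = 7.7849 m along the plane.
The resultant acts 0.848826 + 0.0360691 = 0.884895 m (along the plate) below the hinge at the top edge, so the moment about the hinge is M = F × 0.884895 = 349.691 × 0.884895 = 309.44 kN·m.

M ≈ 309.4 kN·m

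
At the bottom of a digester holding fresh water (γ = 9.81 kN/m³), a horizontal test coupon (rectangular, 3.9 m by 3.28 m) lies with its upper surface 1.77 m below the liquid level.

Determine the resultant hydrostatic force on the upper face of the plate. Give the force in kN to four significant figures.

F ≈ 222.1 kN

γ = 9.81 kN/m³.
The plate is horizontal, so pressure is uniform at p = γ·h = 9.81 × 1.77 = 17.3637 kN/m².
A = 3.9 × 3.28 = 12.792 m².
F = p·A = 17.3637 × 12.792 = 222.116 kN.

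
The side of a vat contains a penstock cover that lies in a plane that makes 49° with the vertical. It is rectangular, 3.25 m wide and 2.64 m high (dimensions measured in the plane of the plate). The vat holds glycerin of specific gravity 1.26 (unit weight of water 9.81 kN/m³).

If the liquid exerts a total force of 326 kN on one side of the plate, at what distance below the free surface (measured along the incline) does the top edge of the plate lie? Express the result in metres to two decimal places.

γ = 1.26 × 9.81 = 12.3606 kN/m³.
A = 3.25 × 2.64 = 8.58 m².
From F = γ·h_c·A, the centroid depth is h_c = 326/(12.3606 × 8.58) = 3.07391 m.
The plate makes 49° with the vertical, i.e. θ = 90° − 49° = 41° to the horizontal. Measuring y along the incline from the free-surface line, vertical depth h = y·sinθ with sinθ = 0.656059.
Along the incline, y_c = h_c/sinθ = 3.07391/0.656059 = 4.68542 m.
The centroid lies 2.64/2 = 1.32 m below the top edge, so the top edge sits at y_top = 4.68542 − 1.32 = 3.36542 m along the incline.

y_top ≈ 3.37 m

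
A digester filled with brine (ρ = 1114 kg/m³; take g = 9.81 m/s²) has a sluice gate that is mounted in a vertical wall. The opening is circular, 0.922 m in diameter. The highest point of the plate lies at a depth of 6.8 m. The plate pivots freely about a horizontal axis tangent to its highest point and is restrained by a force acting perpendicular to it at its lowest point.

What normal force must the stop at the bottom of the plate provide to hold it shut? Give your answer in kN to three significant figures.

P ≈ 26.9 kN

γ = ρg = 1114 × 9.81 / 1000 = 10.92834 kN/m³.
The centroid is at the centre, 0.461 m below the top of the plate, so the centroid depth is h_c = 6.8 + 0.461 = 7.261 m.
A = π(0.461)² = 0.667654 m².
Resultant F = γ·h_c·A = 10.92834 × 7.261 × 0.667654 = 52.9788 kN.
I_c = πr⁴/4 = π × 0.461⁴/4 = 0.0354726 m⁴.
Centre of pressure: y_p = y_c + I_c/(y_c·A) = 7.261 + 0.0354726/(7.261 × 0.667654) = 7.261 + 0.0073172 = 7.26832 m along the plane.
The resultant acts 0.461 + 0.0073172 = 0.468317 m (along the plate) below the hinge at the top edge, so the moment about the hinge is M = F × 0.468317 = 52.9788 × 0.468317 = 24.8109 kN·m.
A normal force at the bottom, 0.922 m from the hinge, must supply this moment: P = 24.8109/0.922 = 26.9099 kN.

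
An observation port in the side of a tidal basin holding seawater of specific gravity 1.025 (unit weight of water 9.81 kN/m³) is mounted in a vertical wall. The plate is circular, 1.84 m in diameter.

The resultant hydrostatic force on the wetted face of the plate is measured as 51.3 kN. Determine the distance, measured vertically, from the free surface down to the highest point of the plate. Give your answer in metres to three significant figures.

d_top ≈ 0.999 m

γ = 1.025 × 9.81 = 10.05525 kN/m³.
A = π(0.92)² = 2.65904 m².
From F = γ·h_c·A, the centroid depth is h_c = 51.3/(10.05525 × 2.65904) = 1.91867 m.
The centroid is at the centre, 0.92 m below the top of the plate, so the highest point sits at h_top = 1.91867 − 0.92 = 0.99867 m below the surface.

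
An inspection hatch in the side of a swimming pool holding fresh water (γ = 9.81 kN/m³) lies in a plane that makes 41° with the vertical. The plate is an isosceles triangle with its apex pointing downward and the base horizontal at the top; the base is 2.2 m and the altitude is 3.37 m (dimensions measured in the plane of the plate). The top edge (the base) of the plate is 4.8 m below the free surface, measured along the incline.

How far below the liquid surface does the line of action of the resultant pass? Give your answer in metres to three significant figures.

γ = 9.81 kN/m³.
The plate makes 41° with the vertical, i.e. θ = 90° − 41° = 49° to the horizontal. Measuring y along the incline from the free-surface line, vertical depth h = y·sinθ with sinθ = 0.754710.
With the apex down, the centroid sits h/3 = 3.37/3 = 1.12333 m below the base (the top edge), so y_c = 4.8 + 1.12333 = 5.92333 m and h_c = 5.92333 × 0.754710 = 4.4704 m.
A = ½ × 2.2 × 3.37 = 3.707 m².
Resultant F = γ·h_c·A = 9.81 × 4.4704 × 3.707 = 162.569 kN.
I_c = b·h³/36 = 2.2 × 3.37³/36 = 2.33889 m⁴.
Centre of pressure: y_p = y_c + I_c/(y_c·A) = 5.92333 + 2.33889/(5.92333 × 3.707) = 5.92333 + 0.106518 = 6.02985 m along the plane.
Vertically, h_p = y_p·sinθ = 6.02985 × 0.754710 = 4.55079 m.

h_p = 4.55 m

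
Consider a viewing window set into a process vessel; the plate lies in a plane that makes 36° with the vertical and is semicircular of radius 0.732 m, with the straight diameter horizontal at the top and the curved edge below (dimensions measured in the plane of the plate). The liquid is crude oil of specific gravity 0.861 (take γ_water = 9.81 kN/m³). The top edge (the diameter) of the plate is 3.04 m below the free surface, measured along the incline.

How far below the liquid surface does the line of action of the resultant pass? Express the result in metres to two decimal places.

h_p = 2.72 m

γ = 0.861 × 9.81 = 8.44641 kN/m³.
The plate makes 36° with the vertical, i.e. θ = 90° − 36° = 54° to the horizontal. Measuring y along the incline from the free-surface line, vertical depth h = y·sinθ with sinθ = 0.809017.
The centroid of a semicircle lies 4r/(3π) = 0.31067 m from the diameter, here below the top edge, so y_c = 3.04 + 0.31067 = 3.35067 m and h_c = 3.35067 × 0.809017 = 2.71075 m.
A = πr²/2 = π × 0.732²/2 = 0.84167 m².
Resultant F = γ·h_c·A = 8.44641 × 2.71075 × 0.84167 = 19.271 kN.
I_c = (π/8 − 8/(9π))·r⁴ = 0.109757 × 0.732⁴ = 0.031512 m⁴.
Centre of pressure: y_p = y_c + I_c/(y_c·A) = 3.35067 + 0.031512/(3.35067 × 0.84167) = 3.35067 + 0.0111738 = 3.36184 m along the plane.
Vertically, h_p = y_p·sinθ = 3.36184 × 0.809017 = 2.71979 m.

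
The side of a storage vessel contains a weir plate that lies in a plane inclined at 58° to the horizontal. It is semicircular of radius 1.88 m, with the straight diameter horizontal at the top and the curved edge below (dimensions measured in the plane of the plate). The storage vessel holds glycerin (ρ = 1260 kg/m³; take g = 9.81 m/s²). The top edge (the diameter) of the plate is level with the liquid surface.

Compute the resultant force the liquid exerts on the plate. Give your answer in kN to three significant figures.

γ = ρg = 1260 × 9.81 / 1000 = 12.3606 kN/m³.
Let θ = 58° be the plate's angle to the horizontal; measure y along the incline from where the plane meets the free surface. Vertical depth h = y·sinθ with sinθ = 0.848048.
The centroid of a semicircle lies 4r/(3π) = 0.797897 m from the diameter, here below the top edge, so y_c = 0.797897 m and h_c = 0.797897 × 0.848048 = 0.676655 m.
A = πr²/2 = π × 1.88²/2 = 5.55182 m².
Resultant F = γ·h_c·A = 12.3606 × 0.676655 × 5.55182 = 46.4347 kN.

F ≈ 46.4 kN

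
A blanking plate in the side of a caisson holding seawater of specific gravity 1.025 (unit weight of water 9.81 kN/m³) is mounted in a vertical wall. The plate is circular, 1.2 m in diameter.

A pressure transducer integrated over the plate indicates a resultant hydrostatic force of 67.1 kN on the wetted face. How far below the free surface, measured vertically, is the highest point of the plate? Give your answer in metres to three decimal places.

d_top ≈ 5.300 m

γ = 1.025 × 9.81 = 10.05525 kN/m³.
A = π(0.6)² = 1.13097 m².
From F = γ·h_c·A, the centroid depth is h_c = 67.1/(10.05525 × 1.13097) = 5.90036 m.
The centroid is at the centre, 0.6 m below the top of the plate, so the highest point sits at h_top = 5.90036 − 0.6 = 5.30036 m below the surface.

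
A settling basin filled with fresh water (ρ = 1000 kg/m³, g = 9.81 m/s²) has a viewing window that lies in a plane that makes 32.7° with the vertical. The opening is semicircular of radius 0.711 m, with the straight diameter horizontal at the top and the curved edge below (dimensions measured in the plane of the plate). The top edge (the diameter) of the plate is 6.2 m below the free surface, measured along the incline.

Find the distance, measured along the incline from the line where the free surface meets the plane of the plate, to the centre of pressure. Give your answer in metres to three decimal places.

γ = ρg = 1000 × 9.81 = 9810 N/m³ = 9.81 kN/m³.
The plate makes 32.7° with the vertical, i.e. θ = 90° − 32.7° = 57.3° to the horizontal. Measuring y along the incline from the free-surface line, vertical depth h = y·sinθ with sinθ = 0.841511.
The centroid of a semicircle lies 4r/(3π) = 0.301758 m from the diameter, here below the top edge, so y_c = 6.2 + 0.301758 = 6.50176 m and h_c = 6.50176 × 0.841511 = 5.4713 m.
A = πr²/2 = π × 0.711²/2 = 0.794071 m².
Resultant F = γ·h_c·A = 9.81 × 5.4713 × 0.794071 = 42.6205 kN.
I_c = (π/8 − 8/(9π))·r⁴ = 0.109757 × 0.711⁴ = 0.0280486 m⁴.
Centre of pressure: y_p = y_c + I_c/(y_c·A) = 6.50176 + 0.0280486/(6.50176 × 0.794071) = 6.50176 + 0.00543276 = 6.50719 m along the plane.

y_p = 6.507 m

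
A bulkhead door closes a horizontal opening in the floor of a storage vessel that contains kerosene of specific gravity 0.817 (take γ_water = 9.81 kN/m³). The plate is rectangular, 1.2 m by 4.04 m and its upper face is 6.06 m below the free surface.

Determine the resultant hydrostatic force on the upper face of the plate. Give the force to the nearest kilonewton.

γ = 0.817 × 9.81 = 8.01477 kN/m³.
The plate is horizontal, so pressure is uniform at p = γ·h = 8.01477 × 6.06 = 48.5695 kN/m².
A = 1.2 × 4.04 = 4.848 m².
F = p·A = 48.5695 × 4.848 = 235.465 kN.

F ≈ 235 kN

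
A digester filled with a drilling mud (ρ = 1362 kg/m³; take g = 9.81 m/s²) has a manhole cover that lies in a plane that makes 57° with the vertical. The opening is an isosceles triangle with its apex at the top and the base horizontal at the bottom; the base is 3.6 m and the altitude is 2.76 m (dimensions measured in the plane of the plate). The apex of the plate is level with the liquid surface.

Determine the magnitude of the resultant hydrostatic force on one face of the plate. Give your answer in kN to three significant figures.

F ≈ 66.5 kN

γ = ρg = 1362 × 9.81 / 1000 = 13.36122 kN/m³.
The plate makes 57° with the vertical, i.e. θ = 90° − 57° = 33° to the horizontal. Measuring y along the incline from the free-surface line, vertical depth h = y·sinθ with sinθ = 0.544639.
With the apex up, the centroid sits 2h/3 = 2 × 2.76/3 = 1.84 m below the apex, so y_c = 1.84 m and h_c = 1.84 × 0.544639 = 1.00214 m.
A = ½ × 3.6 × 2.76 = 4.968 m².
Resultant F = γ·h_c·A = 13.36122 × 1.00214 × 4.968 = 66.5206 kN.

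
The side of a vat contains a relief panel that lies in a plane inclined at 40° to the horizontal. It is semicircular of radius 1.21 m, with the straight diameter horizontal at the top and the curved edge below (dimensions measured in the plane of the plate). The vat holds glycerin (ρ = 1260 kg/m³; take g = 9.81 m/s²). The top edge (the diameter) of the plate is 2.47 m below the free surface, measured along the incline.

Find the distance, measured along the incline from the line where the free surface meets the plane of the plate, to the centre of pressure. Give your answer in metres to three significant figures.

y_p = 3.02 m

γ = ρg = 1260 × 9.81 / 1000 = 12.3606 kN/m³.
Let θ = 40° be the plate's angle to the horizontal; measure y along the incline from where the plane meets the free surface. Vertical depth h = y·sinθ with sinθ = 0.642788.
The centroid of a semicircle lies 4r/(3π) = 0.51354 m from the diameter, here below the top edge, so y_c = 2.47 + 0.51354 = 2.98354 m and h_c = 2.98354 × 0.642788 = 1.91778 m.
A = πr²/2 = π × 1.21²/2 = 2.2998 m².
Resultant F = γ·h_c·A = 12.3606 × 1.91778 × 2.2998 = 54.5166 kN.
I_c = (π/8 − 8/(9π))·r⁴ = 0.109757 × 1.21⁴ = 0.235274 m⁴.
Centre of pressure: y_p = y_c + I_c/(y_c·A) = 2.98354 + 0.235274/(2.98354 × 2.2998) = 2.98354 + 0.0342888 = 3.01783 m along the plane.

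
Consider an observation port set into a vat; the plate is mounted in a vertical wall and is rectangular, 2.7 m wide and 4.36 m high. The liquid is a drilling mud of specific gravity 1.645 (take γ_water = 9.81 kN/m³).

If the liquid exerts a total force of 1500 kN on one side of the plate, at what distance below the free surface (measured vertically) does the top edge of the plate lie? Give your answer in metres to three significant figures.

γ = 1.645 × 9.81 = 16.13745 kN/m³.
A = 2.7 × 4.36 = 11.772 m².
From F = γ·h_c·A, the centroid depth is h_c = 1500/(16.13745 × 11.772) = 7.89598 m.
The centroid lies 4.36/2 = 2.18 m below the top edge, so the top edge sits at h_top = 7.89598 − 2.18 = 5.71598 m below the surface.

d_top ≈ 5.72 m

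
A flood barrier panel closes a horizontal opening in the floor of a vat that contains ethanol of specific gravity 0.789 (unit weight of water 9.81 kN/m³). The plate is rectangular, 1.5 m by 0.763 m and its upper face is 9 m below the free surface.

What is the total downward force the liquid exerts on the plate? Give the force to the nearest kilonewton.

γ = 0.789 × 9.81 = 7.74009 kN/m³.
The plate is horizontal, so pressure is uniform at p = γ·h = 7.74009 × 9 = 69.6608 kN/m².
A = 1.5 × 0.763 = 1.1445 m².
F = p·A = 69.6608 × 1.1445 = 79.7268 kN.

F ≈ 80 kN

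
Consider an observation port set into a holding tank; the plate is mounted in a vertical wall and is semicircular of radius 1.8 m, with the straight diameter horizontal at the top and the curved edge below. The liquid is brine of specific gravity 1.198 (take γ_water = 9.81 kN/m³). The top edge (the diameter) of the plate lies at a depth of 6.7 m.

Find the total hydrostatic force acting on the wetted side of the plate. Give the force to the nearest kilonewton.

γ = 1.198 × 9.81 = 11.75238 kN/m³.
The centroid of a semicircle lies 4r/(3π) = 0.763944 m from the diameter, here below the top edge, so the centroid depth is h_c = 6.7 + 0.763944 = 7.46394 m.
A = πr²/2 = π × 1.8²/2 = 5.08938 m².
Resultant F = γ·h_c·A = 11.75238 × 7.46394 × 5.08938 = 446.436 kN.

F ≈ 446 kN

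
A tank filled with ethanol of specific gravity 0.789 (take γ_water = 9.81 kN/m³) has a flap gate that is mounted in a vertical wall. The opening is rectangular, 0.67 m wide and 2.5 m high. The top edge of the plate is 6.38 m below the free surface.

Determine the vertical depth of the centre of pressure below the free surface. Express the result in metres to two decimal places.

h_p = 7.70 m

γ = 0.789 × 9.81 = 7.74009 kN/m³.
The centroid lies 2.5/2 = 1.25 m below the top edge, so the centroid depth is h_c = 6.38 + 1.25 = 7.63 m.
A = 0.67 × 2.5 = 1.675 m².
Resultant F = γ·h_c·A = 7.74009 × 7.63 × 1.675 = 98.9203 kN.
I_c = b·h³/12 = 0.67 × 2.5³/12 = 0.872396 m⁴.
Centre of pressure: y_p = y_c + I_c/(y_c·A) = 7.63 + 0.872396/(7.63 × 1.675) = 7.63 + 0.0682613 = 7.69826 m along the plane.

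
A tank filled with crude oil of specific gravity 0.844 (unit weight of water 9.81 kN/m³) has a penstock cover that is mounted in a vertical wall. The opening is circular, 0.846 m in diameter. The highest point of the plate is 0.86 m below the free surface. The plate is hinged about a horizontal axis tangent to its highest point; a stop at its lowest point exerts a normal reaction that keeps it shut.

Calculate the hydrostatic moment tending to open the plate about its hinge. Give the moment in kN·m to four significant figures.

M ≈ 2.734 kN·m

γ = 0.844 × 9.81 = 8.27964 kN/m³.
The centroid is at the centre, 0.423 m below the top of the plate, so the centroid depth is h_c = 0.86 + 0.423 = 1.283 m.
A = π(0.423)² = 0.562122 m².
Resultant F = γ·h_c·A = 8.27964 × 1.283 × 0.562122 = 5.9713 kN.
I_c = πr⁴/4 = π × 0.423⁴/4 = 0.025145 m⁴.
Centre of pressure: y_p = y_c + I_c/(y_c·A) = 1.283 + 0.025145/(1.283 × 0.562122) = 1.283 + 0.0348654 = 1.31787 m along the plane.
The resultant acts 0.423 + 0.0348654 = 0.457865 m (along the plate) below the hinge at the top edge, so the moment about the hinge is M = F × 0.457865 = 5.9713 × 0.457865 = 2.73405 kN·m.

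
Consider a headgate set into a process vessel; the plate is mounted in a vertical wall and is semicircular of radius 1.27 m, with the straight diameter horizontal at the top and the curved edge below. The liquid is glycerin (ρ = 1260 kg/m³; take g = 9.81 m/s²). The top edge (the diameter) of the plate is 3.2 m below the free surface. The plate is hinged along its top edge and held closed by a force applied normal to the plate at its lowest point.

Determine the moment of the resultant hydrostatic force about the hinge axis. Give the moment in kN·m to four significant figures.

γ = ρg = 1260 × 9.81 / 1000 = 12.3606 kN/m³.
The centroid of a semicircle lies 4r/(3π) = 0.539005 m from the diameter, here below the top edge, so the centroid depth is h_c = 3.2 + 0.539005 = 3.73901 m.
A = πr²/2 = π × 1.27²/2 = 2.53354 m².
Resultant F = γ·h_c·A = 12.3606 × 3.73901 × 2.53354 = 117.091 kN.
I_c = (π/8 − 8/(9π))·r⁴ = 0.109757 × 1.27⁴ = 0.285527 m⁴.
Centre of pressure: y_p = y_c + I_c/(y_c·A) = 3.73901 + 0.285527/(3.73901 × 2.53354) = 3.73901 + 0.0301414 = 3.76915 m along the plane.
The resultant acts 0.539005 + 0.0301414 = 0.569146 m (along the plate) below the hinge at the top edge, so the moment about the hinge is M = F × 0.569146 = 117.091 × 0.569146 = 66.6419 kN·m.

M ≈ 66.64 kN·m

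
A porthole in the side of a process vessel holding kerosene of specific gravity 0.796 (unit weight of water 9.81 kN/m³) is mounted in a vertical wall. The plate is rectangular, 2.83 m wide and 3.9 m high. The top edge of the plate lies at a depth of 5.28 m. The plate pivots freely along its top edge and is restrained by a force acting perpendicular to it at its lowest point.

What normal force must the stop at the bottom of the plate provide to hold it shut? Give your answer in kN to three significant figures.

γ = 0.796 × 9.81 = 7.80876 kN/m³.
The centroid lies 3.9/2 = 1.95 m below the top edge, so the centroid depth is h_c = 5.28 + 1.95 = 7.23 m.
A = 2.83 × 3.9 = 11.037 m².
Resultant F = γ·h_c·A = 7.80876 × 7.23 × 11.037 = 623.12 kN.
I_c = b·h³/12 = 2.83 × 3.9³/12 = 13.9894 m⁴.
Centre of pressure: y_p = y_c + I_c/(y_c·A) = 7.23 + 13.9894/(7.23 × 11.037) = 7.23 + 0.175311 = 7.40531 m along the plane.
The resultant acts 1.95 + 0.175311 = 2.12531 m (along the plate) below the hinge at the top edge, so the moment about the hinge is M = F × 2.12531 = 623.12 × 2.12531 = 1324.32 kN·m.
A normal force at the bottom, 3.9 m from the hinge, must supply this moment: P = 1324.32/3.9 = 339.569 kN.

P ≈ 340 kN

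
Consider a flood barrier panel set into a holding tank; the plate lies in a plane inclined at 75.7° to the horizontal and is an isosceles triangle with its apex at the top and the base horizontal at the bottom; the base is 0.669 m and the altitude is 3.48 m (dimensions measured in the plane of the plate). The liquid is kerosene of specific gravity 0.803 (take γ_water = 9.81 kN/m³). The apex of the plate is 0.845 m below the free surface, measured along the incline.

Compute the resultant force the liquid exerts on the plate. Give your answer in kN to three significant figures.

γ = 0.803 × 9.81 = 7.87743 kN/m³.
Let θ = 75.7° be the plate's angle to the horizontal; measure y along the incline from where the plane meets the free surface. Vertical depth h = y·sinθ with sinθ = 0.969016.
With the apex up, the centroid sits 2h/3 = 2 × 3.48/3 = 2.32 m below the apex, so y_c = 0.845 + 2.32 = 3.165 m and h_c = 3.165 × 0.969016 = 3.06694 m.
A = ½ × 0.669 × 3.48 = 1.16406 m².
Resultant F = γ·h_c·A = 7.87743 × 3.06694 × 1.16406 = 28.1232 kN.

F ≈ 28.1 kN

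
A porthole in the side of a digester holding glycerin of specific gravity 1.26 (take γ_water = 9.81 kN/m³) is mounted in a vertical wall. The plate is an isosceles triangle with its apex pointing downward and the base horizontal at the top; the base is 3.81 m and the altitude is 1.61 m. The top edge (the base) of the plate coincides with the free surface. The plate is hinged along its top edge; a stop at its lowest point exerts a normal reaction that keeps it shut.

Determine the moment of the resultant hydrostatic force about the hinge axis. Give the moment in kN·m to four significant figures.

γ = 1.26 × 9.81 = 12.3606 kN/m³.
With the apex down, the centroid sits h/3 = 1.61/3 = 0.536667 m below the base (the top edge), so the centroid depth is h_c = 0.536667 m.
A = ½ × 3.81 × 1.61 = 3.06705 m².
Resultant F = γ·h_c·A = 12.3606 × 0.536667 × 3.06705 = 20.3454 kN.
I_c = b·h³/36 = 3.81 × 1.61³/36 = 0.441672 m⁴.
Centre of pressure: y_p = y_c + I_c/(y_c·A) = 0.536667 + 0.441672/(0.536667 × 3.06705) = 0.536667 + 0.268333 = 0.805 m along the plane.
The resultant acts 0.536667 + 0.268333 = 0.805 m (along the plate) below the hinge at the top edge, so the moment about the hinge is M = F × 0.805 = 20.3454 × 0.805 = 16.378 kN·m.

M ≈ 16.38 kN·m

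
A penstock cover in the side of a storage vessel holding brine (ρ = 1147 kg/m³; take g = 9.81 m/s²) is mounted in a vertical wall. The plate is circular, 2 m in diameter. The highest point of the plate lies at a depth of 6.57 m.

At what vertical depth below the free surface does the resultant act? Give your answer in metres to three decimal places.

h_p = 7.603 m

γ = ρg = 1147 × 9.81 / 1000 = 11.25207 kN/m³.
The centroid is at the centre, 1 m below the top of the plate, so the centroid depth is h_c = 6.57 + 1 = 7.57 m.
A = π(1)² = 3.14159 m².
Resultant F = γ·h_c·A = 11.25207 × 7.57 × 3.14159 = 267.595 kN.
I_c = πr⁴/4 = π × 1⁴/4 = 0.785398 m⁴.
Centre of pressure: y_p = y_c + I_c/(y_c·A) = 7.57 + 0.785398/(7.57 × 3.14159) = 7.57 + 0.0330251 = 7.60303 m along the plane.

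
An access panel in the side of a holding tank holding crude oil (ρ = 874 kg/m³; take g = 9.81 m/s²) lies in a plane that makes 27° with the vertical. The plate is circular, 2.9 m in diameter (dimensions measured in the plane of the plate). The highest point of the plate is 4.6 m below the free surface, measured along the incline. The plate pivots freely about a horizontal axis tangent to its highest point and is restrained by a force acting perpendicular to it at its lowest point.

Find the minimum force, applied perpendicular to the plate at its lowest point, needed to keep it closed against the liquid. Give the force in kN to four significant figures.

P ≈ 161.8 kN

γ = ρg = 874 × 9.81 / 1000 = 8.57394 kN/m³.
The plate makes 27° with the vertical, i.e. θ = 90° − 27° = 63° to the horizontal. Measuring y along the incline from the free-surface line, vertical depth h = y·sinθ with sinθ = 0.891007.
The centroid is at the centre, 1.45 m below the top of the plate, so y_c = 4.6 + 1.45 = 6.05 m and h_c = 6.05 × 0.891007 = 5.39059 m.
A = π(1.45)² = 6.6052 m².
Resultant F = γ·h_c·A = 8.57394 × 5.39059 × 6.6052 = 305.283 kN.
I_c = πr⁴/4 = π × 1.45⁴/4 = 3.47186 m⁴.
Centre of pressure: y_p = y_c + I_c/(y_c·A) = 6.05 + 3.47186/(6.05 × 6.6052) = 6.05 + 0.0868802 = 6.13688 m along the plane.
The resultant acts 1.45 + 0.0868802 = 1.53688 m (along the plate) below the hinge at the top edge, so the moment about the hinge is M = F × 1.53688 = 305.283 × 1.53688 = 469.183 kN·m.
A normal force at the bottom, 2.9 m from the hinge, must supply this moment: P = 469.183/2.9 = 161.787 kN.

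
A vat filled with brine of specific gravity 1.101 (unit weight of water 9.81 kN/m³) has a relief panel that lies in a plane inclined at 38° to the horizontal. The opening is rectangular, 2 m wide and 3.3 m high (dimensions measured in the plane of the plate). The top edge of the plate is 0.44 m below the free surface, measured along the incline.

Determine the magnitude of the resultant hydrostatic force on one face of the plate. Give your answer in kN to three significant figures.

γ = 1.101 × 9.81 = 10.80081 kN/m³.
Let θ = 38° be the plate's angle to the horizontal; measure y along the incline from where the plane meets the free surface. Vertical depth h = y·sinθ with sinθ = 0.615661.
The centroid lies 3.3/2 = 1.65 m below the top edge, so y_c = 0.44 + 1.65 = 2.09 m and h_c = 2.09 × 0.615661 = 1.28673 m.
A = 2 × 3.3 = 6.6 m².
Resultant F = γ·h_c·A = 10.80081 × 1.28673 × 6.6 = 91.725 kN.

F ≈ 91.7 kN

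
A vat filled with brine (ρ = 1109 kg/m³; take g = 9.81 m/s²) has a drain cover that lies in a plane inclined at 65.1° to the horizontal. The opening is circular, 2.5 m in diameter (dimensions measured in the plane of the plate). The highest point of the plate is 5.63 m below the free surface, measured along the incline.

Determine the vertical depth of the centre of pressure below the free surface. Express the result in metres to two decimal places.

h_p = 6.29 m

γ = ρg = 1109 × 9.81 / 1000 = 10.87929 kN/m³.
Let θ = 65.1° be the plate's angle to the horizontal; measure y along the incline from where the plane meets the free surface. Vertical depth h = y·sinθ with sinθ = 0.907044.
The centroid is at the centre, 1.25 m below the top of the plate, so y_c = 5.63 + 1.25 = 6.88 m and h_c = 6.88 × 0.907044 = 6.24046 m.
A = π(1.25)² = 4.90874 m².
Resultant F = γ·h_c·A = 10.87929 × 6.24046 × 4.90874 = 333.263 kN.
I_c = πr⁴/4 = π × 1.25⁴/4 = 1.91748 m⁴.
Centre of pressure: y_p = y_c + I_c/(y_c·A) = 6.88 + 1.91748/(6.88 × 4.90874) = 6.88 + 0.056777 = 6.93678 m along the plane.
Vertically, h_p = y_p·sinθ = 6.93678 × 0.907044 = 6.29196 m.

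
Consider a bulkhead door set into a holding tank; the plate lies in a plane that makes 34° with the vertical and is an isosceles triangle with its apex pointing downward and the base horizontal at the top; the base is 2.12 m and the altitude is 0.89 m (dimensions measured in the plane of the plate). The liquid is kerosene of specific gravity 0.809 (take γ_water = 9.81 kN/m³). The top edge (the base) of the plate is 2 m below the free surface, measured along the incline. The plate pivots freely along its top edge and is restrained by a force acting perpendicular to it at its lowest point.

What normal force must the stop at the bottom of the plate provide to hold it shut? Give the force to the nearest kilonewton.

P ≈ 5 kN

γ = 0.809 × 9.81 = 7.93629 kN/m³.
The plate makes 34° with the vertical, i.e. θ = 90° − 34° = 56° to the horizontal. Measuring y along the incline from the free-surface line, vertical depth h = y·sinθ with sinθ = 0.829038.
With the apex down, the centroid sits h/3 = 0.89/3 = 0.296667 m below the base (the top edge), so y_c = 2 + 0.296667 = 2.29667 m and h_c = 2.29667 × 0.829038 = 1.90403 m.
A = ½ × 2.12 × 0.89 = 0.9434 m².
Resultant F = γ·h_c·A = 7.93629 × 1.90403 × 0.9434 = 14.2557 kN.
I_c = b·h³/36 = 2.12 × 0.89³/36 = 0.0415148 m⁴.
Centre of pressure: y_p = y_c + I_c/(y_c·A) = 2.29667 + 0.0415148/(2.29667 × 0.9434) = 2.29667 + 0.0191606 = 2.31583 m along the plane.
The resultant acts 0.296667 + 0.0191606 = 0.315828 m (along the plate) below the hinge at the top edge, so the moment about the hinge is M = F × 0.315828 = 14.2557 × 0.315828 = 4.50235 kN·m.
A normal force at the bottom, 0.89 m from the hinge, must supply this moment: P = 4.50235/0.89 = 5.05882 kN.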